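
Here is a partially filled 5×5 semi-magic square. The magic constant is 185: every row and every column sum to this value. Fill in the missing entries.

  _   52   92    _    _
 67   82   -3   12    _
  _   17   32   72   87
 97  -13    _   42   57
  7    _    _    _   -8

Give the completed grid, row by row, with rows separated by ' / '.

Row 2 needs 185; the known cells sum to 158, so (2,5) = 27.
The remaining cell in row 3 is (3,1) = 185 − 208 = -23.
From row 4, 185 − (97 + (-13) + 42 + 57) gives (4,3) = 2.
Column 1 must total 185; the given cells sum to 148, so (1,1) = 37.
Using column 2: 52 + 82 + 17 + (-13) + ? → (5,2) = 185 − 138 = 47.
Column 3 needs 185; the known cells sum to 123, so (5,3) = 62.
The remaining cell in column 5 is (1,5) = 185 − 163 = 22.
The remaining cell in row 1 is (1,4) = 185 − 203 = -18.
From row 5, 185 − (7 + 47 + 62 + (-8)) gives (5,4) = 77.

37 52 92 -18 22 / 67 82 -3 12 27 / -23 17 32 72 87 / 97 -13 2 42 57 / 7 47 62 77 -8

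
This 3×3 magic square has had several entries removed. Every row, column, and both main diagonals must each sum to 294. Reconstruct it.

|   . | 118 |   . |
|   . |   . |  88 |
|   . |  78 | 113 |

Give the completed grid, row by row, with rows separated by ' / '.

Row 3 must total 294; the given cells sum to 191, so (3,1) = 103.
Column 2: 118 + 78 + ? = 294, so (2,2) = 98.
Column 3: 88 + 113 + ? = 294, so (1,3) = 93.
Main diagonal needs 294; the known cells sum to 211, so (1,1) = 83.
Using row 2: 98 + 88 + ? → (2,1) = 294 − 186 = 108.

83 118 93 / 108 98 88 / 103 78 113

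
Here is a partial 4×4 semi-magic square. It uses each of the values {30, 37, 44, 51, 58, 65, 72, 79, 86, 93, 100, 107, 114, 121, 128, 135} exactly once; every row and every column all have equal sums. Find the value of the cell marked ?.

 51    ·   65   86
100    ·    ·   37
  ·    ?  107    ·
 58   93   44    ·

The 16 entries sum to 1320, so each line sums to 1320/4 = 330.
Using row 1: 51 + 65 + 86 + ? → (1,2) = 330 − 202 = 128.
Row 4 must total 330; the given cells sum to 195, so (4,4) = 135.
Column 1: 51 + 100 + 58 + ? = 330, so (3,1) = 121.
The remaining cell in column 3 is (2,3) = 330 − 216 = 114.
From column 4, 330 − (86 + 37 + 135) gives (3,4) = 72.
The remaining cell in row 2 is (2,2) = 330 − 251 = 79.
Row 3 must total 330; the given cells sum to 300, so (3,2) = 30.

30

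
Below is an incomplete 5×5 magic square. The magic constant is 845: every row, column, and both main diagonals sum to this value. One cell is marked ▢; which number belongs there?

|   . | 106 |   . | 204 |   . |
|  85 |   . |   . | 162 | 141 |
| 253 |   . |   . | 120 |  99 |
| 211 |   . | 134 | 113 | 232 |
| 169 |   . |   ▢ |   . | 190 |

92

Row 4 must total 845; the given cells sum to 690, so (4,2) = 155.
Column 1 needs 845; the known cells sum to 718, so (1,1) = 127.
Column 4 needs 845; the known cells sum to 599, so (5,4) = 246.
Column 5: 141 + 99 + 232 + 190 + ? = 845, so (1,5) = 183.
From anti-diagonal, 845 − (183 + 162 + 155 + 169) gives (3,3) = 176.
Row 1 must total 845; the given cells sum to 620, so (1,3) = 225.
Row 3: 253 + 176 + 120 + 99 + ? = 845, so (3,2) = 197.
The remaining cell in main diagonal is (2,2) = 845 − 606 = 239.
Row 2: 85 + 239 + 162 + 141 + ? = 845, so (2,3) = 218.
Using column 2: 106 + 239 + 197 + 155 + ? → (5,2) = 845 − 697 = 148.
Column 3 needs 845; the known cells sum to 753, so (5,3) = 92.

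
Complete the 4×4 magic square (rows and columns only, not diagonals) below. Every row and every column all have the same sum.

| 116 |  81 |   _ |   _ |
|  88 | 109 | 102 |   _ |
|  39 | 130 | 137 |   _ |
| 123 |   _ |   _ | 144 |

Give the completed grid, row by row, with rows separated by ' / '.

Column 1 is already complete: 116 + 88 + 39 + 123 = 366, so that is the magic constant.
Row 2 must total 366; the given cells sum to 299, so (2,4) = 67.
From row 3, 366 − (39 + 130 + 137) gives (3,4) = 60.
Using column 2: 81 + 109 + 130 + ? → (4,2) = 366 − 320 = 46.
The remaining cell in column 4 is (1,4) = 366 − 271 = 95.
Row 1: 116 + 81 + 95 + ? = 366, so (1,3) = 74.
From row 4, 366 − (123 + 46 + 144) gives (4,3) = 53.

116 81 74 95 / 88 109 102 67 / 39 130 137 60 / 123 46 53 144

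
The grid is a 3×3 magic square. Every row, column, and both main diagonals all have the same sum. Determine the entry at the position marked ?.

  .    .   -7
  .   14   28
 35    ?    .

-14

Anti-diagonal is complete and sums to 42; that is the magic constant.
Row 2: 14 + 28 + ? = 42, so (2,1) = 0.
Column 1 needs 42; the known cells sum to 35, so (1,1) = 7.
The remaining cell in column 3 is (3,3) = 42 − 21 = 21.
Using row 1: 7 + (-7) + ? → (1,2) = 42 − 0 = 42.
Row 3 needs 42; the known cells sum to 56, so (3,2) = -14.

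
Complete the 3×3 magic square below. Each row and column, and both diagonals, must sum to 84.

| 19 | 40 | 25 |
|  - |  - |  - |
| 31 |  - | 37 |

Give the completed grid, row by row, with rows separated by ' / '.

19 40 25 / 34 28 22 / 31 16 37

Row 3 must total 84; the given cells sum to 68, so (3,2) = 16.
Column 1: 19 + 31 + ? = 84, so (2,1) = 34.
The remaining cell in column 2 is (2,2) = 84 − 56 = 28.
The remaining cell in column 3 is (2,3) = 84 − 62 = 22.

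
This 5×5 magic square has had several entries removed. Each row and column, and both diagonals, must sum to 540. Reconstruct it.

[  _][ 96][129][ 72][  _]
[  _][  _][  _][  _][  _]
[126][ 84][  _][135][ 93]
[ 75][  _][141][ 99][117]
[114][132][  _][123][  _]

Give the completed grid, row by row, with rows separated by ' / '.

138 96 129 72 105 / 87 120 78 111 144 / 126 84 102 135 93 / 75 108 141 99 117 / 114 132 90 123 81

The remaining cell in row 3 is (3,3) = 540 − 438 = 102.
From row 4, 540 − (75 + 141 + 99 + 117) gives (4,2) = 108.
Column 2 must total 540; the given cells sum to 420, so (2,2) = 120.
The remaining cell in column 4 is (2,4) = 540 − 429 = 111.
Anti-diagonal: 111 + 102 + 108 + 114 + ? = 540, so (1,5) = 105.
Row 1 needs 540; the known cells sum to 402, so (1,1) = 138.
Using column 1: 138 + 126 + 75 + 114 + ? → (2,1) = 540 − 453 = 87.
Main diagonal: 138 + 120 + 102 + 99 + ? = 540, so (5,5) = 81.
Row 5 needs 540; the known cells sum to 450, so (5,3) = 90.
Using column 3: 129 + 102 + 141 + 90 + ? → (2,3) = 540 − 462 = 78.
Column 5: 105 + 93 + 117 + 81 + ? = 540, so (2,5) = 144.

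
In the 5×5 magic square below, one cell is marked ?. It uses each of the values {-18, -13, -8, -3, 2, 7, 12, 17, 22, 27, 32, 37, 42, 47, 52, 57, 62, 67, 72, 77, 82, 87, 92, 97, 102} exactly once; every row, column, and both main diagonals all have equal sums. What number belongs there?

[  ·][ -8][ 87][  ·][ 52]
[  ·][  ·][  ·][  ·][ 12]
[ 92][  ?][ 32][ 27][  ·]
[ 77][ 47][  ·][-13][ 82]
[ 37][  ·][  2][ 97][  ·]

62

The 25 entries sum to 1050, so each line sums to 1050/5 = 210.
Row 4 needs 210; the known cells sum to 193, so (4,3) = 17.
Column 3 needs 210; the known cells sum to 138, so (2,3) = 72.
From anti-diagonal, 210 − (52 + 32 + 47 + 37) gives (2,4) = 42.
Column 4: 42 + 27 + (-13) + 97 + ? = 210, so (1,4) = 57.
Using row 1: -8 + 87 + 57 + 52 + ? → (1,1) = 210 − 188 = 22.
Column 1: 22 + 92 + 77 + 37 + ? = 210, so (2,1) = -18.
From row 2, 210 − (-18 + 72 + 42 + 12) gives (2,2) = 102.
From main diagonal, 210 − (22 + 102 + 32 + (-13)) gives (5,5) = 67.
Using row 5: 37 + 2 + 97 + 67 + ? → (5,2) = 210 − 203 = 7.
The remaining cell in column 2 is (3,2) = 210 − 148 = 62.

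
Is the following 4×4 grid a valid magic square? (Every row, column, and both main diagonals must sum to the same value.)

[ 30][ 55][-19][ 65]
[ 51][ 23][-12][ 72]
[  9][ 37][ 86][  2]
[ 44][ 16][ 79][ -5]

No — column 2 sums to 131 but row 3 sums to 134.

Row 1: 30 + 55 + (-19) + 65 = 131.
Row 2: 51 + 23 + (-12) + 72 = 134.
Row 3: 9 + 37 + 86 + 2 = 134.
Row 4: 44 + 16 + 79 + (-5) = 134.
Column 1: 30 + 51 + 9 + 44 = 134.
Column 2: 55 + 23 + 37 + 16 = 131.
Column 3: -19 + (-12) + 86 + 79 = 134.
Column 4: 65 + 72 + 2 + (-5) = 134.
Main diagonal: 30 + 23 + 86 + (-5) = 134.
Anti-diagonal: 65 + (-12) + 37 + 44 = 134.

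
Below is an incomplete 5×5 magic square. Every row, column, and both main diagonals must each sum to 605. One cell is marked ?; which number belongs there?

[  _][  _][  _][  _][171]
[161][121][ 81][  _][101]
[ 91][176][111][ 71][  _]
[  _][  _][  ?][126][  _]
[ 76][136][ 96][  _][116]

Row 2 must total 605; the given cells sum to 464, so (2,4) = 141.
Row 3: 91 + 176 + 111 + 71 + ? = 605, so (3,5) = 156.
The remaining cell in row 5 is (5,4) = 605 − 424 = 181.
Column 4 must total 605; the given cells sum to 519, so (1,4) = 86.
The remaining cell in column 5 is (4,5) = 605 − 544 = 61.
Main diagonal needs 605; the known cells sum to 474, so (1,1) = 131.
Anti-diagonal needs 605; the known cells sum to 499, so (4,2) = 106.
Column 1 must total 605; the given cells sum to 459, so (4,1) = 146.
Column 2 needs 605; the known cells sum to 539, so (1,2) = 66.
Using row 1: 131 + 66 + 86 + 171 + ? → (1,3) = 605 − 454 = 151.
From row 4, 605 − (146 + 106 + 126 + 61) gives (4,3) = 166.

166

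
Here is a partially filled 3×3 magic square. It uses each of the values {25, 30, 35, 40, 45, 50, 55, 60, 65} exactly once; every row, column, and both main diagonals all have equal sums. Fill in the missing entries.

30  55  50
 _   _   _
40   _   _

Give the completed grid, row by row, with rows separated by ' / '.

30 55 50 / 65 45 25 / 40 35 60

The 9 entries sum to 405, so each line sums to 405/3 = 135.
Using column 1: 30 + 40 + ? → (2,1) = 135 − 70 = 65.
Using anti-diagonal: 50 + 40 + ? → (2,2) = 135 − 90 = 45.
Using row 2: 65 + 45 + ? → (2,3) = 135 − 110 = 25.
Column 2 needs 135; the known cells sum to 100, so (3,2) = 35.
Column 3: 50 + 25 + ? = 135, so (3,3) = 60.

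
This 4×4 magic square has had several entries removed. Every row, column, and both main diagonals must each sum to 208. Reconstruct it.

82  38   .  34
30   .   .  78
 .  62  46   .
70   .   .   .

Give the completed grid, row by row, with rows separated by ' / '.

Row 1 needs 208; the known cells sum to 154, so (1,3) = 54.
The remaining cell in column 1 is (3,1) = 208 − 182 = 26.
Anti-diagonal must total 208; the given cells sum to 166, so (2,3) = 42.
The remaining cell in row 2 is (2,2) = 208 − 150 = 58.
Row 3 must total 208; the given cells sum to 134, so (3,4) = 74.
From column 2, 208 − (38 + 58 + 62) gives (4,2) = 50.
Using column 3: 54 + 42 + 46 + ? → (4,3) = 208 − 142 = 66.
Column 4 needs 208; the known cells sum to 186, so (4,4) = 22.

82 38 54 34 / 30 58 42 78 / 26 62 46 74 / 70 50 66 22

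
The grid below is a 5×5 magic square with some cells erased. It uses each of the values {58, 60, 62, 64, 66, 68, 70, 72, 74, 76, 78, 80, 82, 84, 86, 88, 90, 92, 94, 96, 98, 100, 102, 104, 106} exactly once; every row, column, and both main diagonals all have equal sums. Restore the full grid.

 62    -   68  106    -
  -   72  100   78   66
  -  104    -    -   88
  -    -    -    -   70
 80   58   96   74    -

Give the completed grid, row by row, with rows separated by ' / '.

62 90 68 106 84 / 94 72 100 78 66 / 76 104 82 60 88 / 98 86 64 92 70 / 80 58 96 74 102

The 25 entries sum to 2050, so each line sums to 2050/5 = 410.
Row 2 must total 410; the given cells sum to 316, so (2,1) = 94.
Row 5 must total 410; the given cells sum to 308, so (5,5) = 102.
From column 5, 410 − (66 + 88 + 70 + 102) gives (1,5) = 84.
The remaining cell in row 1 is (1,2) = 410 − 320 = 90.
Column 2 must total 410; the given cells sum to 324, so (4,2) = 86.
From anti-diagonal, 410 − (84 + 78 + 86 + 80) gives (3,3) = 82.
From column 3, 410 − (68 + 100 + 82 + 96) gives (4,3) = 64.
Main diagonal: 62 + 72 + 82 + 102 + ? = 410, so (4,4) = 92.
Row 4 must total 410; the given cells sum to 312, so (4,1) = 98.
Column 1 needs 410; the known cells sum to 334, so (3,1) = 76.
Column 4 needs 410; the known cells sum to 350, so (3,4) = 60.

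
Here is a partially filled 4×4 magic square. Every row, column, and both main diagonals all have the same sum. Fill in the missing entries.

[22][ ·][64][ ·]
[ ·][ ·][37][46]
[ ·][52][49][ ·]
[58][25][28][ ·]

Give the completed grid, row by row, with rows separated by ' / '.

Column 3 is already complete: 64 + 37 + 49 + 28 = 178, so that is the magic constant.
The remaining cell in row 4 is (4,4) = 178 − 111 = 67.
Using main diagonal: 22 + 49 + 67 + ? → (2,2) = 178 − 138 = 40.
From anti-diagonal, 178 − (37 + 52 + 58) gives (1,4) = 31.
Row 1 needs 178; the known cells sum to 117, so (1,2) = 61.
Row 2: 40 + 37 + 46 + ? = 178, so (2,1) = 55.
The remaining cell in column 1 is (3,1) = 178 − 135 = 43.
Using column 4: 31 + 46 + 67 + ? → (3,4) = 178 − 144 = 34.

22 61 64 31 / 55 40 37 46 / 43 52 49 34 / 58 25 28 67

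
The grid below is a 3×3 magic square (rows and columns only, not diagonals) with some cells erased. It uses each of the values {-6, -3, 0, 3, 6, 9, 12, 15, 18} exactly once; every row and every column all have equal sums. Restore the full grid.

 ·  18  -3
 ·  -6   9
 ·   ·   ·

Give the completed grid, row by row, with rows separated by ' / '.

3 18 -3 / 15 -6 9 / 0 6 12

The 9 entries sum to 54, so each line sums to 54/3 = 18.
Row 1: 18 + (-3) + ? = 18, so (1,1) = 3.
Row 2 must total 18; the given cells sum to 3, so (2,1) = 15.
Using column 1: 3 + 15 + ? → (3,1) = 18 − 18 = 0.
Column 2 must total 18; the given cells sum to 12, so (3,2) = 6.
From column 3, 18 − (-3 + 9) gives (3,3) = 12.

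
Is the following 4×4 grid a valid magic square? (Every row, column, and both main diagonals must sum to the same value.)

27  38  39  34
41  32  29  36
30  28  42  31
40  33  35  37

Row 1: 27 + 38 + 39 + 34 = 138.
Row 2: 41 + 32 + 29 + 36 = 138.
Row 3: 30 + 28 + 42 + 31 = 131.
Row 4: 40 + 33 + 35 + 37 = 145.
Column 1: 27 + 41 + 30 + 40 = 138.
Column 2: 38 + 32 + 28 + 33 = 131.
Column 3: 39 + 29 + 42 + 35 = 145.
Column 4: 34 + 36 + 31 + 37 = 138.
Main diagonal: 27 + 32 + 42 + 37 = 138.
Anti-diagonal: 34 + 29 + 28 + 40 = 131.

No — column 1 sums to 138 but column 3 sums to 145.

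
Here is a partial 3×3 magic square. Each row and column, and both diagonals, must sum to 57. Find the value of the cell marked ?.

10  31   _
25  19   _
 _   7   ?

Row 1: 10 + 31 + ? = 57, so (1,3) = 16.
Row 2 must total 57; the given cells sum to 44, so (2,3) = 13.
Column 1 needs 57; the known cells sum to 35, so (3,1) = 22.
The remaining cell in column 3 is (3,3) = 57 − 29 = 28.

28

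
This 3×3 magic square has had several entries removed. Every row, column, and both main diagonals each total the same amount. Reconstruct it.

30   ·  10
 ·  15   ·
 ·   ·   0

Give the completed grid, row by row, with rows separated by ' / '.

30 5 10 / -5 15 35 / 20 25 0

Main diagonal is already complete: 30 + 15 + 0 = 45, so that is the magic constant.
Row 1 needs 45; the known cells sum to 40, so (1,2) = 5.
Column 2: 5 + 15 + ? = 45, so (3,2) = 25.
Column 3 must total 45; the given cells sum to 10, so (2,3) = 35.
Anti-diagonal needs 45; the known cells sum to 25, so (3,1) = 20.
Row 2 needs 45; the known cells sum to 50, so (2,1) = -5.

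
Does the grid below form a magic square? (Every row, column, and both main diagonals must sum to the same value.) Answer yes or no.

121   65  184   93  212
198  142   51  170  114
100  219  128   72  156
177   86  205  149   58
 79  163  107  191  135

Yes

Row 1: 121 + 65 + 184 + 93 + 212 = 675.
Row 2: 198 + 142 + 51 + 170 + 114 = 675.
Row 3: 100 + 219 + 128 + 72 + 156 = 675.
Row 4: 177 + 86 + 205 + 149 + 58 = 675.
Row 5: 79 + 163 + 107 + 191 + 135 = 675.
Column 1: 121 + 198 + 100 + 177 + 79 = 675.
Column 2: 65 + 142 + 219 + 86 + 163 = 675.
Column 3: 184 + 51 + 128 + 205 + 107 = 675.
Column 4: 93 + 170 + 72 + 149 + 191 = 675.
Column 5: 212 + 114 + 156 + 58 + 135 = 675.
Main diagonal: 121 + 142 + 128 + 149 + 135 = 675.
Anti-diagonal: 212 + 170 + 128 + 86 + 79 = 675.
All lines sum to 675.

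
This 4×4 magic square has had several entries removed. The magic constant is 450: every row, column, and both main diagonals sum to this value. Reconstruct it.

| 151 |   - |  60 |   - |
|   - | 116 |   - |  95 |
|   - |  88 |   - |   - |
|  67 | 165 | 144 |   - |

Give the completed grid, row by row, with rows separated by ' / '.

151 81 60 158 / 102 116 137 95 / 130 88 109 123 / 67 165 144 74

Using row 4: 67 + 165 + 144 + ? → (4,4) = 450 − 376 = 74.
Column 2 needs 450; the known cells sum to 369, so (1,2) = 81.
From main diagonal, 450 − (151 + 116 + 74) gives (3,3) = 109.
The remaining cell in row 1 is (1,4) = 450 − 292 = 158.
Using column 3: 60 + 109 + 144 + ? → (2,3) = 450 − 313 = 137.
From column 4, 450 − (158 + 95 + 74) gives (3,4) = 123.
From row 2, 450 − (116 + 137 + 95) gives (2,1) = 102.
Row 3 must total 450; the given cells sum to 320, so (3,1) = 130.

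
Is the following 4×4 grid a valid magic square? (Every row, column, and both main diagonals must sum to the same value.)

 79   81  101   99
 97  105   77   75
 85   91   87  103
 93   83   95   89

Row 1: 79 + 81 + 101 + 99 = 360.
Row 2: 97 + 105 + 77 + 75 = 354.
Row 3: 85 + 91 + 87 + 103 = 366.
Row 4: 93 + 83 + 95 + 89 = 360.
Column 1: 79 + 97 + 85 + 93 = 354.
Column 2: 81 + 105 + 91 + 83 = 360.
Column 3: 101 + 77 + 87 + 95 = 360.
Column 4: 99 + 75 + 103 + 89 = 366.
Main diagonal: 79 + 105 + 87 + 89 = 360.
Anti-diagonal: 99 + 77 + 91 + 93 = 360.

No — column 4 sums to 366 but row 1 sums to 360.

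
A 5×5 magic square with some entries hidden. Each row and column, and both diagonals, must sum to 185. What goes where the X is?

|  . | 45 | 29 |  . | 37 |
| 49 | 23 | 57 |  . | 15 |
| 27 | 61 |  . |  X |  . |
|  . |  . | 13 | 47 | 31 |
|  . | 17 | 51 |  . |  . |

19

From row 2, 185 − (49 + 23 + 57 + 15) gives (2,4) = 41.
The remaining cell in column 2 is (4,2) = 185 − 146 = 39.
Using column 3: 29 + 57 + 13 + 51 + ? → (3,3) = 185 − 150 = 35.
Using anti-diagonal: 37 + 41 + 35 + 39 + ? → (5,1) = 185 − 152 = 33.
Using row 4: 39 + 13 + 47 + 31 + ? → (4,1) = 185 − 130 = 55.
From column 1, 185 − (49 + 27 + 55 + 33) gives (1,1) = 21.
The remaining cell in main diagonal is (5,5) = 185 − 126 = 59.
Using row 1: 21 + 45 + 29 + 37 + ? → (1,4) = 185 − 132 = 53.
Row 5 must total 185; the given cells sum to 160, so (5,4) = 25.
From column 4, 185 − (53 + 41 + 47 + 25) gives (3,4) = 19.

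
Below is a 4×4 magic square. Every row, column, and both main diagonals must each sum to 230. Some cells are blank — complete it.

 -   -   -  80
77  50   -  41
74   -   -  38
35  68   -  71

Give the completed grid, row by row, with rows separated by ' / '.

Using row 2: 77 + 50 + 41 + ? → (2,3) = 230 − 168 = 62.
Row 4: 35 + 68 + 71 + ? = 230, so (4,3) = 56.
Using column 1: 77 + 74 + 35 + ? → (1,1) = 230 − 186 = 44.
Using main diagonal: 44 + 50 + 71 + ? → (3,3) = 230 − 165 = 65.
From anti-diagonal, 230 − (80 + 62 + 35) gives (3,2) = 53.
The remaining cell in column 2 is (1,2) = 230 − 171 = 59.
Column 3 must total 230; the given cells sum to 183, so (1,3) = 47.

44 59 47 80 / 77 50 62 41 / 74 53 65 38 / 35 68 56 71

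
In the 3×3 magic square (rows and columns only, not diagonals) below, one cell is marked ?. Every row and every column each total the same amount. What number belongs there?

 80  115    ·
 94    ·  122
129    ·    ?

73

Column 1 is complete and sums to 303; that is the magic constant.
The remaining cell in row 1 is (1,3) = 303 − 195 = 108.
From row 2, 303 − (94 + 122) gives (2,2) = 87.
Column 2 must total 303; the given cells sum to 202, so (3,2) = 101.
The remaining cell in column 3 is (3,3) = 303 − 230 = 73.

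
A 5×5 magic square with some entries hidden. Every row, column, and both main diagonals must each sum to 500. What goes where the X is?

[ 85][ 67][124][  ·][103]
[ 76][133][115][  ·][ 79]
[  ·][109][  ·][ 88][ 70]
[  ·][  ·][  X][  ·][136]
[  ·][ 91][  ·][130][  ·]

82

Row 1 must total 500; the given cells sum to 379, so (1,4) = 121.
Row 2 needs 500; the known cells sum to 403, so (2,4) = 97.
Column 2 must total 500; the given cells sum to 400, so (4,2) = 100.
Column 4: 121 + 97 + 88 + 130 + ? = 500, so (4,4) = 64.
Column 5 needs 500; the known cells sum to 388, so (5,5) = 112.
Main diagonal must total 500; the given cells sum to 394, so (3,3) = 106.
The remaining cell in anti-diagonal is (5,1) = 500 − 406 = 94.
Using row 3: 109 + 106 + 88 + 70 + ? → (3,1) = 500 − 373 = 127.
Using row 5: 94 + 91 + 130 + 112 + ? → (5,3) = 500 − 427 = 73.
The remaining cell in column 1 is (4,1) = 500 − 382 = 118.
Column 3 must total 500; the given cells sum to 418, so (4,3) = 82.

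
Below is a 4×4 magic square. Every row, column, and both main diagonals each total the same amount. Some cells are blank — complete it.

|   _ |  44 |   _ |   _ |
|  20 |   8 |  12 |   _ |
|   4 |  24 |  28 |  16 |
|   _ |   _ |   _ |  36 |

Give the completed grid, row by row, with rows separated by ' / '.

0 44 40 -12 / 20 8 12 32 / 4 24 28 16 / 48 -4 -8 36

Row 3 is already complete: 4 + 24 + 28 + 16 = 72, so that is the magic constant.
The remaining cell in row 2 is (2,4) = 72 − 40 = 32.
The remaining cell in column 2 is (4,2) = 72 − 76 = -4.
Column 4 needs 72; the known cells sum to 84, so (1,4) = -12.
From main diagonal, 72 − (8 + 28 + 36) gives (1,1) = 0.
Using anti-diagonal: -12 + 12 + 24 + ? → (4,1) = 72 − 24 = 48.
Using row 1: 0 + 44 + (-12) + ? → (1,3) = 72 − 32 = 40.
From row 4, 72 − (48 + (-4) + 36) gives (4,3) = -8.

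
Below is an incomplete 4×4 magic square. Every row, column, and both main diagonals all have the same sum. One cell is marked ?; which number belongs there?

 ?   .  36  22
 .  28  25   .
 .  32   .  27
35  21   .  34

23

Anti-diagonal is complete and sums to 114; that is the magic constant.
Row 4 needs 114; the known cells sum to 90, so (4,3) = 24.
Column 2 needs 114; the known cells sum to 81, so (1,2) = 33.
The remaining cell in column 3 is (3,3) = 114 − 85 = 29.
Using column 4: 22 + 27 + 34 + ? → (2,4) = 114 − 83 = 31.
The remaining cell in main diagonal is (1,1) = 114 − 91 = 23.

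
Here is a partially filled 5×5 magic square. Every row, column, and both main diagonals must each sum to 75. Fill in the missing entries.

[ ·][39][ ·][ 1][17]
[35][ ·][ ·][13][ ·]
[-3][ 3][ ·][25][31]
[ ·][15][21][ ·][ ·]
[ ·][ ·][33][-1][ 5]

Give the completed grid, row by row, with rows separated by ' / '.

23 39 -5 1 17 / 35 -9 7 13 29 / -3 3 19 25 31 / 9 15 21 37 -7 / 11 27 33 -1 5

Using row 3: -3 + 3 + 25 + 31 + ? → (3,3) = 75 − 56 = 19.
Column 4: 1 + 13 + 25 + (-1) + ? = 75, so (4,4) = 37.
Anti-diagonal: 17 + 13 + 19 + 15 + ? = 75, so (5,1) = 11.
The remaining cell in row 5 is (5,2) = 75 − 48 = 27.
Column 2: 39 + 3 + 15 + 27 + ? = 75, so (2,2) = -9.
Main diagonal needs 75; the known cells sum to 52, so (1,1) = 23.
Row 1 needs 75; the known cells sum to 80, so (1,3) = -5.
The remaining cell in column 1 is (4,1) = 75 − 66 = 9.
Column 3 must total 75; the given cells sum to 68, so (2,3) = 7.
Using row 2: 35 + (-9) + 7 + 13 + ? → (2,5) = 75 − 46 = 29.
Row 4: 9 + 15 + 21 + 37 + ? = 75, so (4,5) = -7.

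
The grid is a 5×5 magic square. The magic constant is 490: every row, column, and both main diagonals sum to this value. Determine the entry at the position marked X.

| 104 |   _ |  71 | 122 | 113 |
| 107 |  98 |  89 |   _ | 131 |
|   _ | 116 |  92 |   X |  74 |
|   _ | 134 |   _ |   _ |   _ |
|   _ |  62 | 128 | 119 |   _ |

Row 1 must total 490; the given cells sum to 410, so (1,2) = 80.
Using row 2: 107 + 98 + 89 + 131 + ? → (2,4) = 490 − 425 = 65.
Using column 3: 71 + 89 + 92 + 128 + ? → (4,3) = 490 − 380 = 110.
From anti-diagonal, 490 − (113 + 65 + 92 + 134) gives (5,1) = 86.
Using row 5: 86 + 62 + 128 + 119 + ? → (5,5) = 490 − 395 = 95.
Using column 5: 113 + 131 + 74 + 95 + ? → (4,5) = 490 − 413 = 77.
Main diagonal needs 490; the known cells sum to 389, so (4,4) = 101.
Row 4 needs 490; the known cells sum to 422, so (4,1) = 68.
The remaining cell in column 1 is (3,1) = 490 − 365 = 125.
Using column 4: 122 + 65 + 101 + 119 + ? → (3,4) = 490 − 407 = 83.

83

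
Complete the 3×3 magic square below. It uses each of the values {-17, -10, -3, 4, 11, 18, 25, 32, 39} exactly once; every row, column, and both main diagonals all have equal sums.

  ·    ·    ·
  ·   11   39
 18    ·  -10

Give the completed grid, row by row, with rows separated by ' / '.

32 -3 4 / -17 11 39 / 18 25 -10

The 9 entries sum to 99, so each line sums to 99/3 = 33.
Using row 2: 11 + 39 + ? → (2,1) = 33 − 50 = -17.
Row 3: 18 + (-10) + ? = 33, so (3,2) = 25.
Column 1 needs 33; the known cells sum to 1, so (1,1) = 32.
From column 2, 33 − (11 + 25) gives (1,2) = -3.
From column 3, 33 − (39 + (-10)) gives (1,3) = 4.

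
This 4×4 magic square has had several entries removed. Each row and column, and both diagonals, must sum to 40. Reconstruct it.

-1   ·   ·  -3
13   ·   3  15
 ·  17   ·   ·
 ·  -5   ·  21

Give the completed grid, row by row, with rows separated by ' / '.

-1 19 25 -3 / 13 9 3 15 / 5 17 11 7 / 23 -5 1 21

Row 2 must total 40; the given cells sum to 31, so (2,2) = 9.
Column 2 must total 40; the given cells sum to 21, so (1,2) = 19.
Using column 4: -3 + 15 + 21 + ? → (3,4) = 40 − 33 = 7.
The remaining cell in main diagonal is (3,3) = 40 − 29 = 11.
Anti-diagonal must total 40; the given cells sum to 17, so (4,1) = 23.
From row 1, 40 − (-1 + 19 + (-3)) gives (1,3) = 25.
From row 3, 40 − (17 + 11 + 7) gives (3,1) = 5.
From row 4, 40 − (23 + (-5) + 21) gives (4,3) = 1.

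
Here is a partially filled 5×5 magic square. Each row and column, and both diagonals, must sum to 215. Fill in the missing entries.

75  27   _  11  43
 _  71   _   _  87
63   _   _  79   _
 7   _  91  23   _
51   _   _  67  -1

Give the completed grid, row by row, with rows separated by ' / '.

75 27 59 11 43 / 19 71 3 35 87 / 63 -5 47 79 31 / 7 39 91 23 55 / 51 83 15 67 -1

The remaining cell in row 1 is (1,3) = 215 − 156 = 59.
Column 1 must total 215; the given cells sum to 196, so (2,1) = 19.
Column 4 needs 215; the known cells sum to 180, so (2,4) = 35.
Using main diagonal: 75 + 71 + 23 + (-1) + ? → (3,3) = 215 − 168 = 47.
Using anti-diagonal: 43 + 35 + 47 + 51 + ? → (4,2) = 215 − 176 = 39.
Row 2 must total 215; the given cells sum to 212, so (2,3) = 3.
Row 4: 7 + 39 + 91 + 23 + ? = 215, so (4,5) = 55.
Column 3: 59 + 3 + 47 + 91 + ? = 215, so (5,3) = 15.
From column 5, 215 − (43 + 87 + 55 + (-1)) gives (3,5) = 31.
Row 3 must total 215; the given cells sum to 220, so (3,2) = -5.
Row 5 must total 215; the given cells sum to 132, so (5,2) = 83.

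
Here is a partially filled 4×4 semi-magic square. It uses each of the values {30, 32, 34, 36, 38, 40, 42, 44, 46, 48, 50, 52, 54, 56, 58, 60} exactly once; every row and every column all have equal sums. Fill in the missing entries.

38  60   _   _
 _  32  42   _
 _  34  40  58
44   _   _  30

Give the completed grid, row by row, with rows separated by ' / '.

38 60 46 36 / 50 32 42 56 / 48 34 40 58 / 44 54 52 30

The 16 entries sum to 720, so each line sums to 720/4 = 180.
Using row 3: 34 + 40 + 58 + ? → (3,1) = 180 − 132 = 48.
From column 1, 180 − (38 + 48 + 44) gives (2,1) = 50.
The remaining cell in column 2 is (4,2) = 180 − 126 = 54.
From row 2, 180 − (50 + 32 + 42) gives (2,4) = 56.
From row 4, 180 − (44 + 54 + 30) gives (4,3) = 52.
Column 3 must total 180; the given cells sum to 134, so (1,3) = 46.
Column 4: 56 + 58 + 30 + ? = 180, so (1,4) = 36.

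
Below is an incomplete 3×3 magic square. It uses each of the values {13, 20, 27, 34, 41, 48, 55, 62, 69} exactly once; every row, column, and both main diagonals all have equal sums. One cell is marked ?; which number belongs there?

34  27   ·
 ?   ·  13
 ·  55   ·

69

The 9 entries sum to 369, so each line sums to 369/3 = 123.
Using row 1: 34 + 27 + ? → (1,3) = 123 − 61 = 62.
Column 2: 27 + 55 + ? = 123, so (2,2) = 41.
From column 3, 123 − (62 + 13) gives (3,3) = 48.
Anti-diagonal must total 123; the given cells sum to 103, so (3,1) = 20.
Row 2: 41 + 13 + ? = 123, so (2,1) = 69.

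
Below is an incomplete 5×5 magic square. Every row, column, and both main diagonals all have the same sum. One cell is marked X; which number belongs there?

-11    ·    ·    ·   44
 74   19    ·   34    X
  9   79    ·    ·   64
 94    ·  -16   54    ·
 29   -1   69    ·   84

Column 1 is complete and sums to 195; that is the magic constant.
From row 5, 195 − (29 + (-1) + 69 + 84) gives (5,4) = 14.
Main diagonal: -11 + 19 + 54 + 84 + ? = 195, so (3,3) = 49.
Anti-diagonal needs 195; the known cells sum to 156, so (4,2) = 39.
Row 3 must total 195; the given cells sum to 201, so (3,4) = -6.
Row 4: 94 + 39 + (-16) + 54 + ? = 195, so (4,5) = 24.
Using column 2: 19 + 79 + 39 + (-1) + ? → (1,2) = 195 − 136 = 59.
From column 4, 195 − (34 + (-6) + 54 + 14) gives (1,4) = 99.
Using column 5: 44 + 64 + 24 + 84 + ? → (2,5) = 195 − 216 = -21.

-21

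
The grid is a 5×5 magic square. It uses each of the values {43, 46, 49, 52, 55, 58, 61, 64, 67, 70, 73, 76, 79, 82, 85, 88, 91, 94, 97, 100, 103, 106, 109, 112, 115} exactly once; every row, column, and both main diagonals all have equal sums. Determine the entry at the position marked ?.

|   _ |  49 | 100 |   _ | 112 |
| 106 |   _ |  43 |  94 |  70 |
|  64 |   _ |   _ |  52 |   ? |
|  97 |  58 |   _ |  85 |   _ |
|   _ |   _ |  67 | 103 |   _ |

88

The 25 entries sum to 1975, so each line sums to 1975/5 = 395.
Row 2 must total 395; the given cells sum to 313, so (2,2) = 82.
Using column 4: 94 + 52 + 85 + 103 + ? → (1,4) = 395 − 334 = 61.
Row 1: 49 + 100 + 61 + 112 + ? = 395, so (1,1) = 73.
Column 1 must total 395; the given cells sum to 340, so (5,1) = 55.
The remaining cell in anti-diagonal is (3,3) = 395 − 319 = 76.
From column 3, 395 − (100 + 43 + 76 + 67) gives (4,3) = 109.
Main diagonal must total 395; the given cells sum to 316, so (5,5) = 79.
The remaining cell in row 4 is (4,5) = 395 − 349 = 46.
Row 5: 55 + 67 + 103 + 79 + ? = 395, so (5,2) = 91.
Column 2: 49 + 82 + 58 + 91 + ? = 395, so (3,2) = 115.
Column 5 must total 395; the given cells sum to 307, so (3,5) = 88.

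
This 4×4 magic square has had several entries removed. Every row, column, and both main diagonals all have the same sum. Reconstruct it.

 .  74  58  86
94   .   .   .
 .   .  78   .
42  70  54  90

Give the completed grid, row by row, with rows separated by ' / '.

Row 4 is already complete: 42 + 70 + 54 + 90 = 256, so that is the magic constant.
Row 1 must total 256; the given cells sum to 218, so (1,1) = 38.
Using column 1: 38 + 94 + 42 + ? → (3,1) = 256 − 174 = 82.
Column 3 must total 256; the given cells sum to 190, so (2,3) = 66.
From main diagonal, 256 − (38 + 78 + 90) gives (2,2) = 50.
Using anti-diagonal: 86 + 66 + 42 + ? → (3,2) = 256 − 194 = 62.
Row 2 needs 256; the known cells sum to 210, so (2,4) = 46.
From row 3, 256 − (82 + 62 + 78) gives (3,4) = 34.

38 74 58 86 / 94 50 66 46 / 82 62 78 34 / 42 70 54 90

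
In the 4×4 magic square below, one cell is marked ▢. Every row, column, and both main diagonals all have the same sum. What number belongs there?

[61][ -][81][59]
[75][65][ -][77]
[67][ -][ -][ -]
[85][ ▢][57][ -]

Column 1 is complete and sums to 288; that is the magic constant.
From row 1, 288 − (61 + 81 + 59) gives (1,2) = 87.
Row 2 needs 288; the known cells sum to 217, so (2,3) = 71.
From column 3, 288 − (81 + 71 + 57) gives (3,3) = 79.
The remaining cell in main diagonal is (4,4) = 288 − 205 = 83.
Anti-diagonal needs 288; the known cells sum to 215, so (3,2) = 73.
Using row 3: 67 + 73 + 79 + ? → (3,4) = 288 − 219 = 69.
Row 4 must total 288; the given cells sum to 225, so (4,2) = 63.

63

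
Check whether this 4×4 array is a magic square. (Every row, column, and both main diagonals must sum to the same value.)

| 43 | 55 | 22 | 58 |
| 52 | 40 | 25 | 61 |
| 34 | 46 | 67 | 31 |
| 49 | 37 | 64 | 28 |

Row 1: 43 + 55 + 22 + 58 = 178.
Row 2: 52 + 40 + 25 + 61 = 178.
Row 3: 34 + 46 + 67 + 31 = 178.
Row 4: 49 + 37 + 64 + 28 = 178.
Column 1: 43 + 52 + 34 + 49 = 178.
Column 2: 55 + 40 + 46 + 37 = 178.
Column 3: 22 + 25 + 67 + 64 = 178.
Column 4: 58 + 61 + 31 + 28 = 178.
Main diagonal: 43 + 40 + 67 + 28 = 178.
Anti-diagonal: 58 + 25 + 46 + 49 = 178.
All lines sum to 178.

Yes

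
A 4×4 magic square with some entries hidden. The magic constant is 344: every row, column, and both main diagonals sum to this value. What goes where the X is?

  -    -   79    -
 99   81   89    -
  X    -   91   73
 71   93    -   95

97

Row 2 needs 344; the known cells sum to 269, so (2,4) = 75.
Row 4: 71 + 93 + 95 + ? = 344, so (4,3) = 85.
Column 4 must total 344; the given cells sum to 243, so (1,4) = 101.
Using main diagonal: 81 + 91 + 95 + ? → (1,1) = 344 − 267 = 77.
From anti-diagonal, 344 − (101 + 89 + 71) gives (3,2) = 83.
The remaining cell in row 1 is (1,2) = 344 − 257 = 87.
Using row 3: 83 + 91 + 73 + ? → (3,1) = 344 − 247 = 97.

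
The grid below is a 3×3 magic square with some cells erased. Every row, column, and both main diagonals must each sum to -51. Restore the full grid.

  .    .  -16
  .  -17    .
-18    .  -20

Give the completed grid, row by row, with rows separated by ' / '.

-14 -21 -16 / -19 -17 -15 / -18 -13 -20

Row 3 must total -51; the given cells sum to -38, so (3,2) = -13.
Column 2 needs -51; the known cells sum to -30, so (1,2) = -21.
Column 3: -16 + (-20) + ? = -51, so (2,3) = -15.
Main diagonal needs -51; the known cells sum to -37, so (1,1) = -14.
The remaining cell in row 2 is (2,1) = -51 − (-32) = -19.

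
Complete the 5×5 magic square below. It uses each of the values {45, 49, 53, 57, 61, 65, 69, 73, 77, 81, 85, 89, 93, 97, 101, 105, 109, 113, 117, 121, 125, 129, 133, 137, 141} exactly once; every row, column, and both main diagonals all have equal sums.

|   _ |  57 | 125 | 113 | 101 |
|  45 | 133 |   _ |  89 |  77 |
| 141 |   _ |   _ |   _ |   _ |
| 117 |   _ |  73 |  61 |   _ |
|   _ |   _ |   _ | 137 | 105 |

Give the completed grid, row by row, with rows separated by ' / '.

69 57 125 113 101 / 45 133 121 89 77 / 141 109 97 65 53 / 117 85 73 61 129 / 93 81 49 137 105

The 25 entries sum to 2325, so each line sums to 2325/5 = 465.
The remaining cell in row 1 is (1,1) = 465 − 396 = 69.
The remaining cell in row 2 is (2,3) = 465 − 344 = 121.
Column 1 needs 465; the known cells sum to 372, so (5,1) = 93.
Column 4: 113 + 89 + 61 + 137 + ? = 465, so (3,4) = 65.
Main diagonal needs 465; the known cells sum to 368, so (3,3) = 97.
Anti-diagonal needs 465; the known cells sum to 380, so (4,2) = 85.
The remaining cell in row 4 is (4,5) = 465 − 336 = 129.
Column 3 needs 465; the known cells sum to 416, so (5,3) = 49.
Column 5 must total 465; the given cells sum to 412, so (3,5) = 53.
Row 3 needs 465; the known cells sum to 356, so (3,2) = 109.
Row 5 needs 465; the known cells sum to 384, so (5,2) = 81.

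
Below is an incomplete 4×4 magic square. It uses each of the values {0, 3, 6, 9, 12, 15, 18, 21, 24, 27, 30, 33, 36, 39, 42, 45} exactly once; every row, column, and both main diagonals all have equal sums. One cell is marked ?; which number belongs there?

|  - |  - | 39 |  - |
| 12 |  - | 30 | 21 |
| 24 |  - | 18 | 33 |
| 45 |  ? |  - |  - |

The 16 entries sum to 360, so each line sums to 360/4 = 90.
Using row 2: 12 + 30 + 21 + ? → (2,2) = 90 − 63 = 27.
Using row 3: 24 + 18 + 33 + ? → (3,2) = 90 − 75 = 15.
Column 1 must total 90; the given cells sum to 81, so (1,1) = 9.
Using column 3: 39 + 30 + 18 + ? → (4,3) = 90 − 87 = 3.
From main diagonal, 90 − (9 + 27 + 18) gives (4,4) = 36.
From anti-diagonal, 90 − (30 + 15 + 45) gives (1,4) = 0.
From row 1, 90 − (9 + 39 + 0) gives (1,2) = 42.
Using row 4: 45 + 3 + 36 + ? → (4,2) = 90 − 84 = 6.

6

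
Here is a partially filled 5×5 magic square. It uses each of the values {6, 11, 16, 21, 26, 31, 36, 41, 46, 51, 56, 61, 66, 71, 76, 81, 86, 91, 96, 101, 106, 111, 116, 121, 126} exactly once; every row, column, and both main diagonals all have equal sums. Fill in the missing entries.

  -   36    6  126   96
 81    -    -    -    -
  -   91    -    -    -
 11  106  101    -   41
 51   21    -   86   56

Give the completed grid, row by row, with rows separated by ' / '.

66 36 6 126 96 / 81 76 46 16 111 / 121 91 61 31 26 / 11 106 101 71 41 / 51 21 116 86 56

The 25 entries sum to 1650, so each line sums to 1650/5 = 330.
Row 1 needs 330; the known cells sum to 264, so (1,1) = 66.
Using row 4: 11 + 106 + 101 + 41 + ? → (4,4) = 330 − 259 = 71.
Row 5 needs 330; the known cells sum to 214, so (5,3) = 116.
Column 1: 66 + 81 + 11 + 51 + ? = 330, so (3,1) = 121.
Using column 2: 36 + 91 + 106 + 21 + ? → (2,2) = 330 − 254 = 76.
Main diagonal needs 330; the known cells sum to 269, so (3,3) = 61.
From anti-diagonal, 330 − (96 + 61 + 106 + 51) gives (2,4) = 16.
Using column 3: 6 + 61 + 101 + 116 + ? → (2,3) = 330 − 284 = 46.
Column 4: 126 + 16 + 71 + 86 + ? = 330, so (3,4) = 31.
The remaining cell in row 2 is (2,5) = 330 − 219 = 111.
From row 3, 330 − (121 + 91 + 61 + 31) gives (3,5) = 26.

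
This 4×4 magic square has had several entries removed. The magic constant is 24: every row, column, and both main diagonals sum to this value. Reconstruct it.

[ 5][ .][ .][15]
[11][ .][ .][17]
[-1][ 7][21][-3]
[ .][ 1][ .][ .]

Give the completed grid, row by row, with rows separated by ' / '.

The remaining cell in column 1 is (4,1) = 24 − 15 = 9.
Column 4 needs 24; the known cells sum to 29, so (4,4) = -5.
Using main diagonal: 5 + 21 + (-5) + ? → (2,2) = 24 − 21 = 3.
The remaining cell in anti-diagonal is (2,3) = 24 − 31 = -7.
The remaining cell in row 4 is (4,3) = 24 − 5 = 19.
Column 2 needs 24; the known cells sum to 11, so (1,2) = 13.
Column 3: -7 + 21 + 19 + ? = 24, so (1,3) = -9.

5 13 -9 15 / 11 3 -7 17 / -1 7 21 -3 / 9 1 19 -5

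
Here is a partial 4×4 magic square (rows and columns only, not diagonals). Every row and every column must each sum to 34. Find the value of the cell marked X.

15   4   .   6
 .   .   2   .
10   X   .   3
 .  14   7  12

The remaining cell in row 1 is (1,3) = 34 − 25 = 9.
Row 4 needs 34; the known cells sum to 33, so (4,1) = 1.
From column 1, 34 − (15 + 10 + 1) gives (2,1) = 8.
The remaining cell in column 3 is (3,3) = 34 − 18 = 16.
Column 4 needs 34; the known cells sum to 21, so (2,4) = 13.
Row 2 needs 34; the known cells sum to 23, so (2,2) = 11.
The remaining cell in row 3 is (3,2) = 34 − 29 = 5.

5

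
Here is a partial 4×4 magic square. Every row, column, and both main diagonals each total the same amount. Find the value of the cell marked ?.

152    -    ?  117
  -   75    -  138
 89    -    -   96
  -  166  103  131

145

Column 4 is complete and sums to 482; that is the magic constant.
Row 4 needs 482; the known cells sum to 400, so (4,1) = 82.
Column 1: 152 + 89 + 82 + ? = 482, so (2,1) = 159.
From main diagonal, 482 − (152 + 75 + 131) gives (3,3) = 124.
From row 2, 482 − (159 + 75 + 138) gives (2,3) = 110.
Row 3: 89 + 124 + 96 + ? = 482, so (3,2) = 173.
Column 2: 75 + 173 + 166 + ? = 482, so (1,2) = 68.
Column 3 needs 482; the known cells sum to 337, so (1,3) = 145.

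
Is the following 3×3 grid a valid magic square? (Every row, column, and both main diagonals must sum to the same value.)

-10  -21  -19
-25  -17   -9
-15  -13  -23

Row 1: -10 + (-21) + (-19) = -50.
Row 2: -25 + (-17) + (-9) = -51.
Row 3: -15 + (-13) + (-23) = -51.
Column 1: -10 + (-25) + (-15) = -50.
Column 2: -21 + (-17) + (-13) = -51.
Column 3: -19 + (-9) + (-23) = -51.
Main diagonal: -10 + (-17) + (-23) = -50.
Anti-diagonal: -19 + (-17) + (-15) = -51.

No — main diagonal sums to -50 but row 2 sums to -51.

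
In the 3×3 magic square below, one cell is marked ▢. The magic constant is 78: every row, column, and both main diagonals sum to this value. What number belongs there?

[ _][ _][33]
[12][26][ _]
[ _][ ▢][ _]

54

Row 2 must total 78; the given cells sum to 38, so (2,3) = 40.
The remaining cell in column 3 is (3,3) = 78 − 73 = 5.
Main diagonal needs 78; the known cells sum to 31, so (1,1) = 47.
Anti-diagonal needs 78; the known cells sum to 59, so (3,1) = 19.
The remaining cell in row 1 is (1,2) = 78 − 80 = -2.
Row 3 needs 78; the known cells sum to 24, so (3,2) = 54.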